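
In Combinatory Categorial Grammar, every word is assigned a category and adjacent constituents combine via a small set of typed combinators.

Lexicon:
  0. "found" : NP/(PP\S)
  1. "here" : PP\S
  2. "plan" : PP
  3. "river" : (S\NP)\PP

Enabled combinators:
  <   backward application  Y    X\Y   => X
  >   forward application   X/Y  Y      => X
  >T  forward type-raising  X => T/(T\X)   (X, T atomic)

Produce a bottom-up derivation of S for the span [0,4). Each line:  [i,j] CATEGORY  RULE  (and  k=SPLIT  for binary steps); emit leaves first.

[0,4] S   <
  [0,2] NP   >
    [0,1] "found" : NP/(PP\S)
    [1,2] "here" : PP\S
  [2,4] S\NP   <
    [2,3] "plan" : PP
    [3,4] "river" : (S\NP)\PP

[0,1] NP/(PP\S)  lex  "found"
[1,2] PP\S  lex  "here"
[0,2] NP  >  k=1
[2,3] PP  lex  "plan"
[3,4] (S\NP)\PP  lex  "river"
[2,4] S\NP  <  k=3
[0,4] S  <  k=2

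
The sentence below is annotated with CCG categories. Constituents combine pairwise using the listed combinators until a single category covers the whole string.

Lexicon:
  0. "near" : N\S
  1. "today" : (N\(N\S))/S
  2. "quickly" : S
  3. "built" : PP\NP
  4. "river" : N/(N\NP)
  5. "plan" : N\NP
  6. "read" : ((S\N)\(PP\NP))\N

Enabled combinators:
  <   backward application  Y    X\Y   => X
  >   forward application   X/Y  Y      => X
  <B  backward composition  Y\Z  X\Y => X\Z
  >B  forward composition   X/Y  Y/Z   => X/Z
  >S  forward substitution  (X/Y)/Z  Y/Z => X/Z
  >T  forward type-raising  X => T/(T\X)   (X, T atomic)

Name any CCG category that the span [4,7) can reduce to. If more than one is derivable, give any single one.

(S\N)\(PP\NP)

[0,7] S   <
  [0,3] N   <
    [0,1] "near" : N\S
    [1,3] N\(N\S)   >
      [1,2] "today" : (N\(N\S))/S
      [2,3] "quickly" : S
  [3,7] S\N   <
    [3,4] "built" : PP\NP
    [4,7] (S\N)\(PP\NP)   <
      [4,6] N   >
        [4,5] "river" : N/(N\NP)
        [5,6] "plan" : N\NP
      [6,7] "read" : ((S\N)\(PP\NP))\N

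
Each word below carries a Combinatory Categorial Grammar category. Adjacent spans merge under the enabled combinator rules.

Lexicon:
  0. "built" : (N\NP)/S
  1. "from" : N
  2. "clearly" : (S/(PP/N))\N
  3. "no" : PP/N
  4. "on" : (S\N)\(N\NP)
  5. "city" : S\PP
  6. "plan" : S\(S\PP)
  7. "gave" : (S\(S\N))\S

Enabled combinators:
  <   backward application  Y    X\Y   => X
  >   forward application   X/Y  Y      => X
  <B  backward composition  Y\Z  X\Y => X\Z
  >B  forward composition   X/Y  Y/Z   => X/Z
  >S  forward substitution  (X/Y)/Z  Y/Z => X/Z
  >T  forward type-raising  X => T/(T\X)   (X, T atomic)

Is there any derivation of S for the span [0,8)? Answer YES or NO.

YES

[0,8] S   <
  [0,5] S\N   <
    [0,4] N\NP   >
      [0,1] "built" : (N\NP)/S
      [1,4] S   >
        [1,3] S/(PP/N)   <
          [1,2] "from" : N
          [2,3] "clearly" : (S/(PP/N))\N
        [3,4] "no" : PP/N
    [4,5] "on" : (S\N)\(N\NP)
  [5,8] S\(S\N)   <
    [5,7] S   <
      [5,6] "city" : S\PP
      [6,7] "plan" : S\(S\PP)
    [7,8] "gave" : (S\(S\N))\S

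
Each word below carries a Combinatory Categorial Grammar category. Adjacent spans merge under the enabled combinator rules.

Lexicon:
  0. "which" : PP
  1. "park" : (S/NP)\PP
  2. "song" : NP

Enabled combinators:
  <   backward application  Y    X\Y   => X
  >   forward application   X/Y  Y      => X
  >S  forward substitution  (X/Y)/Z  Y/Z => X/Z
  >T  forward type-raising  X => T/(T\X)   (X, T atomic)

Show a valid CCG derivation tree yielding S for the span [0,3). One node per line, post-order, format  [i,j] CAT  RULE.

[0,3] S   >
  [0,2] S/NP   <
    [0,1] "which" : PP
    [1,2] "park" : (S/NP)\PP
  [2,3] "song" : NP

[0,1] PP  lex  "which"
[1,2] (S/NP)\PP  lex  "park"
[0,2] S/NP  <  k=1
[2,3] NP  lex  "song"
[0,3] S  >  k=2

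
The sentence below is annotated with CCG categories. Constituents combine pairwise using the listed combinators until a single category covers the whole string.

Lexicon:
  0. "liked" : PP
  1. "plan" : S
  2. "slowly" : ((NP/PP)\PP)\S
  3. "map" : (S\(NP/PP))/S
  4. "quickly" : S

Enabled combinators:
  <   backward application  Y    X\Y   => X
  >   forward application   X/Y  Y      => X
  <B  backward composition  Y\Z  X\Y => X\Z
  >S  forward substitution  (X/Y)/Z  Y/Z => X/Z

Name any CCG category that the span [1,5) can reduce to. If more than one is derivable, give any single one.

S\PP

[0,5] S   <
  [0,1] "liked" : PP
  [1,5] S\PP   <B
    [1,3] (NP/PP)\PP   <
      [1,2] "plan" : S
      [2,3] "slowly" : ((NP/PP)\PP)\S
    [3,5] S\(NP/PP)   >
      [3,4] "map" : (S\(NP/PP))/S
      [4,5] "quickly" : S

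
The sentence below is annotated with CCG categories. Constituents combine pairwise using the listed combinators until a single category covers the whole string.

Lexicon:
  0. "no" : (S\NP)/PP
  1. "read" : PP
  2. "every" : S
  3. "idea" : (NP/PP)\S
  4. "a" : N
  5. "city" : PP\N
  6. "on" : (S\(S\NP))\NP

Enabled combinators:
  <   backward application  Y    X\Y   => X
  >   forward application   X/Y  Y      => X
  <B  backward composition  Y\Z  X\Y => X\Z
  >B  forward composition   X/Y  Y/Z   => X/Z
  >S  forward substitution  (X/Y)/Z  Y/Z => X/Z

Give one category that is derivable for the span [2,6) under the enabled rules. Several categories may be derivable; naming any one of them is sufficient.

NP

[0,7] S   <
  [0,2] S\NP   >
    [0,1] "no" : (S\NP)/PP
    [1,2] "read" : PP
  [2,7] S\(S\NP)   <
    [2,6] NP   >
      [2,4] NP/PP   <
        [2,3] "every" : S
        [3,4] "idea" : (NP/PP)\S
      [4,6] PP   <
        [4,5] "a" : N
        [5,6] "city" : PP\N
    [6,7] "on" : (S\(S\NP))\NP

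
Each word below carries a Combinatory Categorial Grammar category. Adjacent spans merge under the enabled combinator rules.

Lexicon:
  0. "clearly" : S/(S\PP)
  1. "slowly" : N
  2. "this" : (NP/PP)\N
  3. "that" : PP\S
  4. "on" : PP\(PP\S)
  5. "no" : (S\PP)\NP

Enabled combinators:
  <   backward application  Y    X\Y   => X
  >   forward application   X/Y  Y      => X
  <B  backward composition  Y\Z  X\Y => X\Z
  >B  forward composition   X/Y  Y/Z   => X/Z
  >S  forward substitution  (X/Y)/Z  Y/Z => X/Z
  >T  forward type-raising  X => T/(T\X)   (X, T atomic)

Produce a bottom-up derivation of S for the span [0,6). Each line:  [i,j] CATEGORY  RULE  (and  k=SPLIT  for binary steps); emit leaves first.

[0,6] S   >
  [0,1] "clearly" : S/(S\PP)
  [1,6] S\PP   <
    [1,5] NP   >
      [1,3] NP/PP   <
        [1,2] "slowly" : N
        [2,3] "this" : (NP/PP)\N
      [3,5] PP   <
        [3,4] "that" : PP\S
        [4,5] "on" : PP\(PP\S)
    [5,6] "no" : (S\PP)\NP

[0,1] S/(S\PP)  lex  "clearly"
[1,2] N  lex  "slowly"
[2,3] (NP/PP)\N  lex  "this"
[1,3] NP/PP  <  k=2
[3,4] PP\S  lex  "that"
[4,5] PP\(PP\S)  lex  "on"
[3,5] PP  <  k=4
[1,5] NP  >  k=3
[5,6] (S\PP)\NP  lex  "no"
[1,6] S\PP  <  k=5
[0,6] S  >  k=1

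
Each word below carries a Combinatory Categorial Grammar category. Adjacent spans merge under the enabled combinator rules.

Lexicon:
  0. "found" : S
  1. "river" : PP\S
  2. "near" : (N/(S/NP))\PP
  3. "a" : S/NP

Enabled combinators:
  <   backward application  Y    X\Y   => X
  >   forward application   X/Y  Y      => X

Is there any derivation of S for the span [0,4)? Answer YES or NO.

NO

S PP\S (N/(S/NP))\PP S/NP
CKY chart[0,4] = {N}; S ∉ chart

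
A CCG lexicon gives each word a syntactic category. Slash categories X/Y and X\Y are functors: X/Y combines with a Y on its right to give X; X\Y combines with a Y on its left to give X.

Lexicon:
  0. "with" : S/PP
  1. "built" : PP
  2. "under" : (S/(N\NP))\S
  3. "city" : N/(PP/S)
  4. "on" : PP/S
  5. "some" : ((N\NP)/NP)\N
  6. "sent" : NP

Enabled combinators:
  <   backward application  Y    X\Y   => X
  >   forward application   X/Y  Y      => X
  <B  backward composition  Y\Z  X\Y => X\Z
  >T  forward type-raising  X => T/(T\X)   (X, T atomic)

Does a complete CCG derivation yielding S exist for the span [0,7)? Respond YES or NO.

YES

[0,7] S   >
  [0,3] S/(N\NP)   <
    [0,2] S   >
      [0,1] "with" : S/PP
      [1,2] "built" : PP
    [2,3] "under" : (S/(N\NP))\S
  [3,7] N\NP   >
    [3,6] (N\NP)/NP   <
      [3,5] N   >
        [3,4] "city" : N/(PP/S)
        [4,5] "on" : PP/S
      [5,6] "some" : ((N\NP)/NP)\N
    [6,7] "sent" : NP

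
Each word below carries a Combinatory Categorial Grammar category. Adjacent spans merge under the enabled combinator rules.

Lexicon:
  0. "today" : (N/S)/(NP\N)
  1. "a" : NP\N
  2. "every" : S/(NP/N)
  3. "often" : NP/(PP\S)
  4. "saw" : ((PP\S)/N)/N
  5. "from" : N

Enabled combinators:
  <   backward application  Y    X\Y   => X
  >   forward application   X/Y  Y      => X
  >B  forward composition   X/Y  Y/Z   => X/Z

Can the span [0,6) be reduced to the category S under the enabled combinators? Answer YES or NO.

(N/S)/(NP\N) NP\N S/(NP/N) NP/(PP\S) ((PP\S)/N)/N N
CKY chart[0,6] = {N}; S ∉ chart

NO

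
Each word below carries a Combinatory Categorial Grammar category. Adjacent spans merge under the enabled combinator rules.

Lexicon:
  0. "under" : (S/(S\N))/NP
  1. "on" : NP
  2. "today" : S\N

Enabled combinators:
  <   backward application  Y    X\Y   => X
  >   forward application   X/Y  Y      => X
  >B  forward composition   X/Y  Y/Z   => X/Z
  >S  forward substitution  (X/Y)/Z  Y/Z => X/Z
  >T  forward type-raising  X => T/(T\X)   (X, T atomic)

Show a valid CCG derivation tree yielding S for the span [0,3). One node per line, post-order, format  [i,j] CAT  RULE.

[0,1] (S/(S\N))/NP  lex  "under"
[1,2] NP  lex  "on"
[0,2] S/(S\N)  >  k=1
[2,3] S\N  lex  "today"
[0,3] S  >  k=2

[0,3] S   >
  [0,2] S/(S\N)   >
    [0,1] "under" : (S/(S\N))/NP
    [1,2] "on" : NP
  [2,3] "today" : S\N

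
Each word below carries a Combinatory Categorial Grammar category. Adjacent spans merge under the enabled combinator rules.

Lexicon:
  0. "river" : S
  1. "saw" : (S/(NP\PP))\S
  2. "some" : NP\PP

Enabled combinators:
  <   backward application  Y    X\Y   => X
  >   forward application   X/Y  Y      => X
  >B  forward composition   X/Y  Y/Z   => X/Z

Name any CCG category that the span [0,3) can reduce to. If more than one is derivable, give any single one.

[0,3] S   >
  [0,2] S/(NP\PP)   <
    [0,1] "river" : S
    [1,2] "saw" : (S/(NP\PP))\S
  [2,3] "some" : NP\PP

S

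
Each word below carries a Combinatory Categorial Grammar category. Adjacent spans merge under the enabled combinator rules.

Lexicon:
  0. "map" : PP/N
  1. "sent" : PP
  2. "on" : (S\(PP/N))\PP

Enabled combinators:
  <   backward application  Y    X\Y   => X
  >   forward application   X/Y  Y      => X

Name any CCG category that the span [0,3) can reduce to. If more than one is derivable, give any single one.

[0,3] S   <
  [0,1] "map" : PP/N
  [1,3] S\(PP/N)   <
    [1,2] "sent" : PP
    [2,3] "on" : (S\(PP/N))\PP

S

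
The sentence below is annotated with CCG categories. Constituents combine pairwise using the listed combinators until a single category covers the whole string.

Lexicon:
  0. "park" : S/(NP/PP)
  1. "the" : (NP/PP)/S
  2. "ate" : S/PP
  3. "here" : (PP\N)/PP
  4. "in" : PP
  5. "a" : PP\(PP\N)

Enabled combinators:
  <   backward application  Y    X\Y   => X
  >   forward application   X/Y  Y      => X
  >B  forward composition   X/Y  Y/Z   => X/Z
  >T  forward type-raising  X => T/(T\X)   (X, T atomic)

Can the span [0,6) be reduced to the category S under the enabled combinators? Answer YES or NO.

YES

[0,6] S   >
  [0,3] S/PP   >B
    [0,2] S/S   >B
      [0,1] "park" : S/(NP/PP)
      [1,2] "the" : (NP/PP)/S
    [2,3] "ate" : S/PP
  [3,6] PP   <
    [3,5] PP\N   >
      [3,4] "here" : (PP\N)/PP
      [4,5] "in" : PP
    [5,6] "a" : PP\(PP\N)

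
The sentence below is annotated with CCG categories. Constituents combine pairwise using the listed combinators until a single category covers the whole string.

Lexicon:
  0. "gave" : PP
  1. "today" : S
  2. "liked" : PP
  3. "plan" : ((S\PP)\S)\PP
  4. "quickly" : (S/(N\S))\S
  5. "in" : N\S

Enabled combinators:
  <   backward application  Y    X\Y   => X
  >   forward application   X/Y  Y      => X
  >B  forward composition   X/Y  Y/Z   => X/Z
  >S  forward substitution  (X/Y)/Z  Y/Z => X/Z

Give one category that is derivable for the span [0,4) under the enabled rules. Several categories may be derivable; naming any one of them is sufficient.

[0,6] S   >
  [0,5] S/(N\S)   <
    [0,4] S   <
      [0,1] "gave" : PP
      [1,4] S\PP   <
        [1,2] "today" : S
        [2,4] (S\PP)\S   <
          [2,3] "liked" : PP
          [3,4] "plan" : ((S\PP)\S)\PP
    [4,5] "quickly" : (S/(N\S))\S
  [5,6] "in" : N\S

S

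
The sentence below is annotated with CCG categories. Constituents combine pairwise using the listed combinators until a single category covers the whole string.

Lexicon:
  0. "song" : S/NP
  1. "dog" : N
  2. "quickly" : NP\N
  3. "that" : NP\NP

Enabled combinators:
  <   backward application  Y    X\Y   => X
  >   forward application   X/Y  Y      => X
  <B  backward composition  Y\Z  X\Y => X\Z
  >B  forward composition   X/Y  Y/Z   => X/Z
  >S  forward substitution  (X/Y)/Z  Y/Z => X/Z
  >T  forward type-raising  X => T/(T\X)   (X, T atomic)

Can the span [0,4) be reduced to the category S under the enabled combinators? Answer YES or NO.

YES

[0,4] S   >
  [0,1] "song" : S/NP
  [1,4] NP   >
    [1,2] NP/(NP\N)   >T
      [1,2] "dog" : N
    [2,4] NP\N   <B
      [2,3] "quickly" : NP\N
      [3,4] "that" : NP\NP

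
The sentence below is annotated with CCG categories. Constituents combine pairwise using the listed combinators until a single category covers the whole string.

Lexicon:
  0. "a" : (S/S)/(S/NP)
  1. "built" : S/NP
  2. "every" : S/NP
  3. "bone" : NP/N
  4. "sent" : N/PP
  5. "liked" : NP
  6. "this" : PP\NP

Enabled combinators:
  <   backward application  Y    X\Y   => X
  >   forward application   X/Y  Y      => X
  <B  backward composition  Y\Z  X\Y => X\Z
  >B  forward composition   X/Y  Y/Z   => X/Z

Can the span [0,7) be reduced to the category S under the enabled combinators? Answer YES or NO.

YES

[0,7] S   >
  [0,4] S/N   >B
    [0,2] S/S   >
      [0,1] "a" : (S/S)/(S/NP)
      [1,2] "built" : S/NP
    [2,4] S/N   >B
      [2,3] "every" : S/NP
      [3,4] "bone" : NP/N
  [4,7] N   >
    [4,5] "sent" : N/PP
    [5,7] PP   <
      [5,6] "liked" : NP
      [6,7] "this" : PP\NP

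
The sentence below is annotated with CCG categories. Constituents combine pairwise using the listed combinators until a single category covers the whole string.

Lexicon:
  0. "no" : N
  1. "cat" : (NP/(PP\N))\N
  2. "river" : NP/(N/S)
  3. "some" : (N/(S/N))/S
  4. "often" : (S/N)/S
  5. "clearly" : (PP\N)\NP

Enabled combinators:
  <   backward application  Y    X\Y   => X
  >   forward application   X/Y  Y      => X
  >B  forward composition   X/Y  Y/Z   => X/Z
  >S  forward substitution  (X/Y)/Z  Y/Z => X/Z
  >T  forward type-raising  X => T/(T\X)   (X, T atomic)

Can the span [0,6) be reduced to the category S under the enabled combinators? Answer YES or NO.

NO

N (NP/(PP\N))\N NP/(N/S) (N/(S/N))/S (S/N)/S (PP\N)\NP
CKY chart[0,6] = {N/(N\NP), NP, NP/(NP\NP), PP/(PP\NP), S/(S\NP)}; S ∉ chart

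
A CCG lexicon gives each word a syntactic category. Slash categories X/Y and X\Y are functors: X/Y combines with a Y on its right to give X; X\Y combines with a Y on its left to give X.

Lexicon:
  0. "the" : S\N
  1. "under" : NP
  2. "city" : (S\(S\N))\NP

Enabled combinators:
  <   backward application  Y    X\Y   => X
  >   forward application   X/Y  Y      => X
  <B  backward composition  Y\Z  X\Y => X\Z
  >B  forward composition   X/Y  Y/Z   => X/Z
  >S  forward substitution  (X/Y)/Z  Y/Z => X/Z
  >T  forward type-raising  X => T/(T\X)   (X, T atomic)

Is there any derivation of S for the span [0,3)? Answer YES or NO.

[0,3] S   <
  [0,1] "the" : S\N
  [1,3] S\(S\N)   <
    [1,2] "under" : NP
    [2,3] "city" : (S\(S\N))\NP

YES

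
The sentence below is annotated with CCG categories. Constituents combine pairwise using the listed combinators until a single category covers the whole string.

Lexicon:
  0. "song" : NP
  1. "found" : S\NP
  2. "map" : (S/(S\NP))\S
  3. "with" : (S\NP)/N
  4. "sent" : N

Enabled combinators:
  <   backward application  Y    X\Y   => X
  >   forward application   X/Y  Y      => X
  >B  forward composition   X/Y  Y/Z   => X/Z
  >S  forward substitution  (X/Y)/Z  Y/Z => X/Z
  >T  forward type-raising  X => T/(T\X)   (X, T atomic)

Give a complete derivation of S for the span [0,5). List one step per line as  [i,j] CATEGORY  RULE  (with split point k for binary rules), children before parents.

[0,5] S   >
  [0,3] S/(S\NP)   <
    [0,2] S   >
      [0,1] S/(S\NP)   >T
        [0,1] "song" : NP
      [1,2] "found" : S\NP
    [2,3] "map" : (S/(S\NP))\S
  [3,5] S\NP   >
    [3,4] "with" : (S\NP)/N
    [4,5] "sent" : N

[0,1] NP  lex  "song"
[0,1] S/(S\NP)  >T
[1,2] S\NP  lex  "found"
[0,2] S  >  k=1
[2,3] (S/(S\NP))\S  lex  "map"
[0,3] S/(S\NP)  <  k=2
[3,4] (S\NP)/N  lex  "with"
[4,5] N  lex  "sent"
[3,5] S\NP  >  k=4
[0,5] S  >  k=3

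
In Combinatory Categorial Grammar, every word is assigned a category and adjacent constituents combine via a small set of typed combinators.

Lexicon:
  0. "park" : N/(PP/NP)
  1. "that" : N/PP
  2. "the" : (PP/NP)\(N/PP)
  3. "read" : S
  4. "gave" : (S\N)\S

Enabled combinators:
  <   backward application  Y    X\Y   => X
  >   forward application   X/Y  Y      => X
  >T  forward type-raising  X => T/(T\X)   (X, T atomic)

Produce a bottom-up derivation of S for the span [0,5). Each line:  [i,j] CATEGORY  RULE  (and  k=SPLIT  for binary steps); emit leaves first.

[0,1] N/(PP/NP)  lex  "park"
[1,2] N/PP  lex  "that"
[2,3] (PP/NP)\(N/PP)  lex  "the"
[1,3] PP/NP  <  k=2
[0,3] N  >  k=1
[3,4] S  lex  "read"
[4,5] (S\N)\S  lex  "gave"
[3,5] S\N  <  k=4
[0,5] S  <  k=3

[0,5] S   <
  [0,3] N   >
    [0,1] "park" : N/(PP/NP)
    [1,3] PP/NP   <
      [1,2] "that" : N/PP
      [2,3] "the" : (PP/NP)\(N/PP)
  [3,5] S\N   <
    [3,4] "read" : S
    [4,5] "gave" : (S\N)\S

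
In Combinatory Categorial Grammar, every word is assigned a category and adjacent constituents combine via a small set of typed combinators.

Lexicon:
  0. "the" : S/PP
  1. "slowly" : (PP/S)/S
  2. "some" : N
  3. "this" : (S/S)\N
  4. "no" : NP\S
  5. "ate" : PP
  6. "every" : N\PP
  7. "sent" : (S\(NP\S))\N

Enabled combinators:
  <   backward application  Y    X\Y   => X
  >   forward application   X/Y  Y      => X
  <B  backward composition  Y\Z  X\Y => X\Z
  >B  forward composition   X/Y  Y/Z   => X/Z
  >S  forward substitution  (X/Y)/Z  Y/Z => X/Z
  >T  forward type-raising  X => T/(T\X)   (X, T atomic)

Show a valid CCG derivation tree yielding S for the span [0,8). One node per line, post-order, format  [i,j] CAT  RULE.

[0,1] S/PP  lex  "the"
[1,2] (PP/S)/S  lex  "slowly"
[2,3] N  lex  "some"
[3,4] (S/S)\N  lex  "this"
[2,4] S/S  <  k=3
[1,4] PP/S  >S  k=2
[4,5] NP\S  lex  "no"
[5,6] PP  lex  "ate"
[5,6] N/(N\PP)  >T
[6,7] N\PP  lex  "every"
[5,7] N  >  k=6
[7,8] (S\(NP\S))\N  lex  "sent"
[5,8] S\(NP\S)  <  k=7
[4,8] S  <  k=5
[1,8] PP  >  k=4
[0,8] S  >  k=1

[0,8] S   >
  [0,1] "the" : S/PP
  [1,8] PP   >
    [1,4] PP/S   >S
      [1,2] "slowly" : (PP/S)/S
      [2,4] S/S   <
        [2,3] "some" : N
        [3,4] "this" : (S/S)\N
    [4,8] S   <
      [4,5] "no" : NP\S
      [5,8] S\(NP\S)   <
        [5,7] N   >
          [5,6] N/(N\PP)   >T
            [5,6] "ate" : PP
          [6,7] "every" : N\PP
        [7,8] "sent" : (S\(NP\S))\N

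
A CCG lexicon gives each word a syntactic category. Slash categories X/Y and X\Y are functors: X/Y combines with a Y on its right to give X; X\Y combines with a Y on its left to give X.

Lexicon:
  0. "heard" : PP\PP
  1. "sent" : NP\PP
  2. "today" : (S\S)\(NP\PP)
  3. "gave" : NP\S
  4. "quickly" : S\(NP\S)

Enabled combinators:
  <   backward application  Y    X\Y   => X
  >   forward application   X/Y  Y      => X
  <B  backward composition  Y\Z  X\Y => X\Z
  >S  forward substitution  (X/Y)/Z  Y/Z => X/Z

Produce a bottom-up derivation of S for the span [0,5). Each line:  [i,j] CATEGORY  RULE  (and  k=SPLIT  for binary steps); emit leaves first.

[0,5] S   <
  [0,4] NP\S   <B
    [0,3] S\S   <
      [0,2] NP\PP   <B
        [0,1] "heard" : PP\PP
        [1,2] "sent" : NP\PP
      [2,3] "today" : (S\S)\(NP\PP)
    [3,4] "gave" : NP\S
  [4,5] "quickly" : S\(NP\S)

[0,1] PP\PP  lex  "heard"
[1,2] NP\PP  lex  "sent"
[0,2] NP\PP  <B  k=1
[2,3] (S\S)\(NP\PP)  lex  "today"
[0,3] S\S  <  k=2
[3,4] NP\S  lex  "gave"
[0,4] NP\S  <B  k=3
[4,5] S\(NP\S)  lex  "quickly"
[0,5] S  <  k=4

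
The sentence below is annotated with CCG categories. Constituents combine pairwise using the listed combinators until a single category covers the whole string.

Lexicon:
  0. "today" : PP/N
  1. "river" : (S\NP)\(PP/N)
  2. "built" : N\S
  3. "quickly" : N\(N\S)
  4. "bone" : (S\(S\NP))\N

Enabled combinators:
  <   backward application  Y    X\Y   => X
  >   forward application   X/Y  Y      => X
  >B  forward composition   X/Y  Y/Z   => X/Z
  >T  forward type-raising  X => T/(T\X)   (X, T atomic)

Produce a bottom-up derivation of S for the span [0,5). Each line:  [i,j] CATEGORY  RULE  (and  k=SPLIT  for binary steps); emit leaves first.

[0,1] PP/N  lex  "today"
[1,2] (S\NP)\(PP/N)  lex  "river"
[0,2] S\NP  <  k=1
[2,3] N\S  lex  "built"
[3,4] N\(N\S)  lex  "quickly"
[2,4] N  <  k=3
[4,5] (S\(S\NP))\N  lex  "bone"
[2,5] S\(S\NP)  <  k=4
[0,5] S  <  k=2

[0,5] S   <
  [0,2] S\NP   <
    [0,1] "today" : PP/N
    [1,2] "river" : (S\NP)\(PP/N)
  [2,5] S\(S\NP)   <
    [2,4] N   <
      [2,3] "built" : N\S
      [3,4] "quickly" : N\(N\S)
    [4,5] "bone" : (S\(S\NP))\N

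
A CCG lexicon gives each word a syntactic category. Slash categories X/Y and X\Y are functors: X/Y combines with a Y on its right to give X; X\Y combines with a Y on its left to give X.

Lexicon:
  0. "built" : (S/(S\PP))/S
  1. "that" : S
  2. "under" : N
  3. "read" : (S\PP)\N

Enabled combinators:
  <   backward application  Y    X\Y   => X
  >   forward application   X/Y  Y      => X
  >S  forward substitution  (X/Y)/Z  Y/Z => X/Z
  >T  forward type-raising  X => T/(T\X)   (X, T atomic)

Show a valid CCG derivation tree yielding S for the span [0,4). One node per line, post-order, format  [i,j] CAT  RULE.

[0,1] (S/(S\PP))/S  lex  "built"
[1,2] S  lex  "that"
[0,2] S/(S\PP)  >  k=1
[2,3] N  lex  "under"
[3,4] (S\PP)\N  lex  "read"
[2,4] S\PP  <  k=3
[0,4] S  >  k=2

[0,4] S   >
  [0,2] S/(S\PP)   >
    [0,1] "built" : (S/(S\PP))/S
    [1,2] "that" : S
  [2,4] S\PP   <
    [2,3] "under" : N
    [3,4] "read" : (S\PP)\N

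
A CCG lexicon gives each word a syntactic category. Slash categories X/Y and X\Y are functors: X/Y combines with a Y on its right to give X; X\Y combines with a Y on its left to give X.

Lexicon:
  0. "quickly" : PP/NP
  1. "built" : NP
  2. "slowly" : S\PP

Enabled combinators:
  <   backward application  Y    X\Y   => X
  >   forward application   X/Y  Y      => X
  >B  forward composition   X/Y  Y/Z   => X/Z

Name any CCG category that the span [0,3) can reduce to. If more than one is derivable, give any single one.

S

[0,3] S   <
  [0,2] PP   >
    [0,1] "quickly" : PP/NP
    [1,2] "built" : NP
  [2,3] "slowly" : S\PP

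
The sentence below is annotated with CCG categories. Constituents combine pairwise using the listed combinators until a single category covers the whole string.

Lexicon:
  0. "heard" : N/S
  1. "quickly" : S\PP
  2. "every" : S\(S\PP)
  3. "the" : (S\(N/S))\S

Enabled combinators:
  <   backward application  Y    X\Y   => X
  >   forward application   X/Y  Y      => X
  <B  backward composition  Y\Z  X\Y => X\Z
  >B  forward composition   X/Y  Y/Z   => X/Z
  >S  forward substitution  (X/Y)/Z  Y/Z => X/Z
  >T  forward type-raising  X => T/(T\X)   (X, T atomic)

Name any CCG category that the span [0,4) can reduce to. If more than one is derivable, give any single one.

S

[0,4] S   <
  [0,1] "heard" : N/S
  [1,4] S\(N/S)   <
    [1,3] S   <
      [1,2] "quickly" : S\PP
      [2,3] "every" : S\(S\PP)
    [3,4] "the" : (S\(N/S))\S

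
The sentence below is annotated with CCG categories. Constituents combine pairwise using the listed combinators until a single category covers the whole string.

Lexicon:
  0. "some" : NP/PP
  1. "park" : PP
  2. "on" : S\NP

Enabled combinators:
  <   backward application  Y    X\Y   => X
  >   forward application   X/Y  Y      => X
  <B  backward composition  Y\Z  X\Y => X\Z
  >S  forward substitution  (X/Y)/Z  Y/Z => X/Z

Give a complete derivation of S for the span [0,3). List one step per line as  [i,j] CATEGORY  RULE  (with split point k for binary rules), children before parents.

[0,3] S   <
  [0,2] NP   >
    [0,1] "some" : NP/PP
    [1,2] "park" : PP
  [2,3] "on" : S\NP

[0,1] NP/PP  lex  "some"
[1,2] PP  lex  "park"
[0,2] NP  >  k=1
[2,3] S\NP  lex  "on"
[0,3] S  <  k=2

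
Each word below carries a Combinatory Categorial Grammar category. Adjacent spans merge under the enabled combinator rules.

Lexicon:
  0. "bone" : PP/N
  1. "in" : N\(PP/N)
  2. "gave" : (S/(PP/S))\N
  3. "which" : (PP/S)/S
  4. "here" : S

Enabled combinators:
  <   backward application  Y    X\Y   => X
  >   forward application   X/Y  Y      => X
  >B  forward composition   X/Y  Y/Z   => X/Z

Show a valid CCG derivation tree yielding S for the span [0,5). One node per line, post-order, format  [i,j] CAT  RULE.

[0,5] S   >
  [0,3] S/(PP/S)   <
    [0,2] N   <
      [0,1] "bone" : PP/N
      [1,2] "in" : N\(PP/N)
    [2,3] "gave" : (S/(PP/S))\N
  [3,5] PP/S   >
    [3,4] "which" : (PP/S)/S
    [4,5] "here" : S

[0,1] PP/N  lex  "bone"
[1,2] N\(PP/N)  lex  "in"
[0,2] N  <  k=1
[2,3] (S/(PP/S))\N  lex  "gave"
[0,3] S/(PP/S)  <  k=2
[3,4] (PP/S)/S  lex  "which"
[4,5] S  lex  "here"
[3,5] PP/S  >  k=4
[0,5] S  >  k=3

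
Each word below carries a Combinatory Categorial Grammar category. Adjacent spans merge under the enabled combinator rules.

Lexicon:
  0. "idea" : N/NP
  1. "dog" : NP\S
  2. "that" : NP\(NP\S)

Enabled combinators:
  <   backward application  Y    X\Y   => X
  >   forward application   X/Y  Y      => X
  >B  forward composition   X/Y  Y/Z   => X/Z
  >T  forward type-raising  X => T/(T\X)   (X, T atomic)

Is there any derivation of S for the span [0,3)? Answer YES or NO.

N/NP NP\S NP\(NP\S)
CKY chart[0,3] = {N, N/(NP\NP), N/(N\N), NP/(NP\N), PP/(PP\N), S/(S\N)}; S ∉ chart

NO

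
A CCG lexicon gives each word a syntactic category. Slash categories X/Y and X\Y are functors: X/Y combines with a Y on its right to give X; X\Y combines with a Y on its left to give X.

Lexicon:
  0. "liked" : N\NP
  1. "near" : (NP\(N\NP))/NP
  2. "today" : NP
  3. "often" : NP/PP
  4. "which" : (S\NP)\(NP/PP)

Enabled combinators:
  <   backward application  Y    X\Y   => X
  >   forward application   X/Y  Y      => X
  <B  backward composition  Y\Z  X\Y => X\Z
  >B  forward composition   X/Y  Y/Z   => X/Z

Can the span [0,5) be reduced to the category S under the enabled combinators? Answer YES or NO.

YES

[0,5] S   <
  [0,3] NP   <
    [0,1] "liked" : N\NP
    [1,3] NP\(N\NP)   >
      [1,2] "near" : (NP\(N\NP))/NP
      [2,3] "today" : NP
  [3,5] S\NP   <
    [3,4] "often" : NP/PP
    [4,5] "which" : (S\NP)\(NP/PP)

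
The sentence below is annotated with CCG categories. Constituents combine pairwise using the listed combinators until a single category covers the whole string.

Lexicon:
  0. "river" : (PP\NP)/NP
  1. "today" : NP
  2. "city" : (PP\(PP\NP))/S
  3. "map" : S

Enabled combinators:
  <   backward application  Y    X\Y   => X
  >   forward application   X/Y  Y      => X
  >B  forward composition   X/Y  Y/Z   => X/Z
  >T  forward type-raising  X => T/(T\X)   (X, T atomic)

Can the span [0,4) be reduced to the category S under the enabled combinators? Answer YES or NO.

NO

(PP\NP)/NP NP (PP\(PP\NP))/S S
CKY chart[0,4] = {N/(N\PP), NP/(NP\PP), PP, PP/(PP\PP), S/(S\PP)}; S ∉ chart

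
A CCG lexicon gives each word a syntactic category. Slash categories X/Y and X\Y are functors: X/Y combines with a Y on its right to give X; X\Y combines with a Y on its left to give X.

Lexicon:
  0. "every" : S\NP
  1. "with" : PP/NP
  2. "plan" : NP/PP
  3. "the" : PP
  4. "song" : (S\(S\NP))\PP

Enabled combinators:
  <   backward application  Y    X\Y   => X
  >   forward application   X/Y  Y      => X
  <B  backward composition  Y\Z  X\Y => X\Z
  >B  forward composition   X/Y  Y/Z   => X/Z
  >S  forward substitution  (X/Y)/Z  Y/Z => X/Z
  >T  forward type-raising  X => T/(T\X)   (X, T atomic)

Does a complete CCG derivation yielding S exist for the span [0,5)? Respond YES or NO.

YES

[0,5] S   <
  [0,1] "every" : S\NP
  [1,5] S\(S\NP)   <
    [1,4] PP   >
      [1,2] "with" : PP/NP
      [2,4] NP   >
        [2,3] "plan" : NP/PP
        [3,4] "the" : PP
    [4,5] "song" : (S\(S\NP))\PP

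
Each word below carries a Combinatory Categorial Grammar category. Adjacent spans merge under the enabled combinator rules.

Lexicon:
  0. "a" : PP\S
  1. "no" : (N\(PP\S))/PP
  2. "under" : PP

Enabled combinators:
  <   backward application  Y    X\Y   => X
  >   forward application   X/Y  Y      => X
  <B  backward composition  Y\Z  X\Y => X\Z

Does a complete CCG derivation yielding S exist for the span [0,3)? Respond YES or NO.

NO

PP\S (N\(PP\S))/PP PP
CKY chart[0,3] = {N}; S ∉ chart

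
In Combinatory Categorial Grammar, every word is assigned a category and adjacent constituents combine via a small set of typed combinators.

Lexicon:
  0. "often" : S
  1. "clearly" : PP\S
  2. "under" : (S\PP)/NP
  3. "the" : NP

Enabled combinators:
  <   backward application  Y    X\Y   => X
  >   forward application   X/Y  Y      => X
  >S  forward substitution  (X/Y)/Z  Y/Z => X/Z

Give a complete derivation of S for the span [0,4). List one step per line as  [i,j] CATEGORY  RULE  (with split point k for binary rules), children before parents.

[0,4] S   <
  [0,2] PP   <
    [0,1] "often" : S
    [1,2] "clearly" : PP\S
  [2,4] S\PP   >
    [2,3] "under" : (S\PP)/NP
    [3,4] "the" : NP

[0,1] S  lex  "often"
[1,2] PP\S  lex  "clearly"
[0,2] PP  <  k=1
[2,3] (S\PP)/NP  lex  "under"
[3,4] NP  lex  "the"
[2,4] S\PP  >  k=3
[0,4] S  <  k=2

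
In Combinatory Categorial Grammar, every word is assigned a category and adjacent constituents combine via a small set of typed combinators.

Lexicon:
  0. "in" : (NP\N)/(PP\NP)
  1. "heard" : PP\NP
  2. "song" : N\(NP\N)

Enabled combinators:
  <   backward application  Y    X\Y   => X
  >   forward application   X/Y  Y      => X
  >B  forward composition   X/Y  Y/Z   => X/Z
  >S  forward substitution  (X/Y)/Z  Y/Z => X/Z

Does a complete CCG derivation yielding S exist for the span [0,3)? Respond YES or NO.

NO

(NP\N)/(PP\NP) PP\NP N\(NP\N)
CKY chart[0,3] = {N}; S ∉ chart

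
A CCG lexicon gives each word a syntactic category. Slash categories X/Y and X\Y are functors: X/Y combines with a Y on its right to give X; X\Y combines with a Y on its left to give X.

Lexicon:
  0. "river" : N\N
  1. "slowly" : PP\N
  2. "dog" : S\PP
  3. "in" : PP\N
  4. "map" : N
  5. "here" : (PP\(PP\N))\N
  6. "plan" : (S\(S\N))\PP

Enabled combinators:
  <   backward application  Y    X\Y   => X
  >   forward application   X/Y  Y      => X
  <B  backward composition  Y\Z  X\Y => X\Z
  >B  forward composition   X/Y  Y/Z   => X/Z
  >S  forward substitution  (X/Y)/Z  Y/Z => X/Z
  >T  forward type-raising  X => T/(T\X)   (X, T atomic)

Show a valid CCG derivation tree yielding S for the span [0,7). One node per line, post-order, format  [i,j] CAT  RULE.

[0,1] N\N  lex  "river"
[1,2] PP\N  lex  "slowly"
[2,3] S\PP  lex  "dog"
[1,3] S\N  <B  k=2
[0,3] S\N  <B  k=1
[3,4] PP\N  lex  "in"
[4,5] N  lex  "map"
[5,6] (PP\(PP\N))\N  lex  "here"
[4,6] PP\(PP\N)  <  k=5
[3,6] PP  <  k=4
[6,7] (S\(S\N))\PP  lex  "plan"
[3,7] S\(S\N)  <  k=6
[0,7] S  <  k=3

[0,7] S   <
  [0,3] S\N   <B
    [0,1] "river" : N\N
    [1,3] S\N   <B
      [1,2] "slowly" : PP\N
      [2,3] "dog" : S\PP
  [3,7] S\(S\N)   <
    [3,6] PP   <
      [3,4] "in" : PP\N
      [4,6] PP\(PP\N)   <
        [4,5] "map" : N
        [5,6] "here" : (PP\(PP\N))\N
    [6,7] "plan" : (S\(S\N))\PP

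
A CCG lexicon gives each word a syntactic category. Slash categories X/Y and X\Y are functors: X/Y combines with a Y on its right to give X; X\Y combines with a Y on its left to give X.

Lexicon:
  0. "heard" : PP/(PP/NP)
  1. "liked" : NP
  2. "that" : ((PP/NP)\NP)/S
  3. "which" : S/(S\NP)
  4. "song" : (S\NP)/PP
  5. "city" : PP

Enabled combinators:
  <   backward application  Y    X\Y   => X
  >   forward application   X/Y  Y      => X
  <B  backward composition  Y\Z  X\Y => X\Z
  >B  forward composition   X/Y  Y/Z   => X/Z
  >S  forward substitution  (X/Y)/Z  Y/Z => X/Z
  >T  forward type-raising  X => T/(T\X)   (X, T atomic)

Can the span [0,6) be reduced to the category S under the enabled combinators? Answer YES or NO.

PP/(PP/NP) NP ((PP/NP)\NP)/S S/(S\NP) (S\NP)/PP PP
CKY chart[0,6] = {N/(N\PP), NP/(NP\PP), PP, PP/(PP\PP), S/(S\PP)}; S ∉ chart

NO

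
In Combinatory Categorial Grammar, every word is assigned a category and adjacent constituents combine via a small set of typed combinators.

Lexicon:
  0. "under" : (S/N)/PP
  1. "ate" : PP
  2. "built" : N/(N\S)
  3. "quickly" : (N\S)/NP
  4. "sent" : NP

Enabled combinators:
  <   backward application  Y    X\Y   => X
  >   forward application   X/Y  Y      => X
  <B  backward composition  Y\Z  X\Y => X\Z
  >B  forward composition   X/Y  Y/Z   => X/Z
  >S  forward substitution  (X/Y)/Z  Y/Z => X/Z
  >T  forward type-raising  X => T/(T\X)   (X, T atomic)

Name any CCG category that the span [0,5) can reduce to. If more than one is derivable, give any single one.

[0,5] S   >
  [0,2] S/N   >
    [0,1] "under" : (S/N)/PP
    [1,2] "ate" : PP
  [2,5] N   >
    [2,3] "built" : N/(N\S)
    [3,5] N\S   >
      [3,4] "quickly" : (N\S)/NP
      [4,5] "sent" : NP

S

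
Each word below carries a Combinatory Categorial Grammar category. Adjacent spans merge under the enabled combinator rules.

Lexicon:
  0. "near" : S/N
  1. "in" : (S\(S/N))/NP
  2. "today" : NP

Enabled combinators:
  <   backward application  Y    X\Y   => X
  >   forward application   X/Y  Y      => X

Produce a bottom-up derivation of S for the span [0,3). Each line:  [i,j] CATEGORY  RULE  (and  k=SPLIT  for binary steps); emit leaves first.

[0,3] S   <
  [0,1] "near" : S/N
  [1,3] S\(S/N)   >
    [1,2] "in" : (S\(S/N))/NP
    [2,3] "today" : NP

[0,1] S/N  lex  "near"
[1,2] (S\(S/N))/NP  lex  "in"
[2,3] NP  lex  "today"
[1,3] S\(S/N)  >  k=2
[0,3] S  <  k=1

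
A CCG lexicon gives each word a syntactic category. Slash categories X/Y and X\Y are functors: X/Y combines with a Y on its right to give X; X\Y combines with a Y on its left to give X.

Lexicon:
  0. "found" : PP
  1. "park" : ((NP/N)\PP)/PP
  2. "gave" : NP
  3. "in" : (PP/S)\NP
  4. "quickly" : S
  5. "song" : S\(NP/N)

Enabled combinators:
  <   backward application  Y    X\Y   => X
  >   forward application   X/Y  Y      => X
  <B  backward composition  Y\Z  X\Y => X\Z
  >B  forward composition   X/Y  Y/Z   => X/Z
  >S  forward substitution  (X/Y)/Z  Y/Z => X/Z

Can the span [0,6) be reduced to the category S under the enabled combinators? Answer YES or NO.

[0,6] S   <
  [0,1] "found" : PP
  [1,6] S\PP   <B
    [1,5] (NP/N)\PP   >
      [1,2] "park" : ((NP/N)\PP)/PP
      [2,5] PP   >
        [2,4] PP/S   <
          [2,3] "gave" : NP
          [3,4] "in" : (PP/S)\NP
        [4,5] "quickly" : S
    [5,6] "song" : S\(NP/N)

YES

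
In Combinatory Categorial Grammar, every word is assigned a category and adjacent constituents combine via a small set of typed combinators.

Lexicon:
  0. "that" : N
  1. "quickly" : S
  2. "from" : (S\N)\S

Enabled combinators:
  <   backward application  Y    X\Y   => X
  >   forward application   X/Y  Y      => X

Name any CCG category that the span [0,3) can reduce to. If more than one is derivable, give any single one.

S

[0,3] S   <
  [0,1] "that" : N
  [1,3] S\N   <
    [1,2] "quickly" : S
    [2,3] "from" : (S\N)\S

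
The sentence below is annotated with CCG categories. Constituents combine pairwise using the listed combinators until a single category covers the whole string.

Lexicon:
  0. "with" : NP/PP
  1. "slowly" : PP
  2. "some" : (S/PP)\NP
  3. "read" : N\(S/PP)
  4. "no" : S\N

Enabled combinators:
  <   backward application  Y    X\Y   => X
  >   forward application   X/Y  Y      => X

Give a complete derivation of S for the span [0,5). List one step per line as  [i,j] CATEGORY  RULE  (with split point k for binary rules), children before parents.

[0,1] NP/PP  lex  "with"
[1,2] PP  lex  "slowly"
[0,2] NP  >  k=1
[2,3] (S/PP)\NP  lex  "some"
[0,3] S/PP  <  k=2
[3,4] N\(S/PP)  lex  "read"
[0,4] N  <  k=3
[4,5] S\N  lex  "no"
[0,5] S  <  k=4

[0,5] S   <
  [0,4] N   <
    [0,3] S/PP   <
      [0,2] NP   >
        [0,1] "with" : NP/PP
        [1,2] "slowly" : PP
      [2,3] "some" : (S/PP)\NP
    [3,4] "read" : N\(S/PP)
  [4,5] "no" : S\N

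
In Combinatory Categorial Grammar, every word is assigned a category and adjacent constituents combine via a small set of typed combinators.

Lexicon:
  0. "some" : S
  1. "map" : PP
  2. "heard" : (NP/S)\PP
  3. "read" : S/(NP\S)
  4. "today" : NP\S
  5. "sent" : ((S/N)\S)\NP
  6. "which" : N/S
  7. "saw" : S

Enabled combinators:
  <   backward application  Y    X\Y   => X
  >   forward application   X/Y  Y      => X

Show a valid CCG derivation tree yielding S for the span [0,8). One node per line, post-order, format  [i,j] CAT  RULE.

[0,8] S   >
  [0,6] S/N   <
    [0,1] "some" : S
    [1,6] (S/N)\S   <
      [1,5] NP   >
        [1,3] NP/S   <
          [1,2] "map" : PP
          [2,3] "heard" : (NP/S)\PP
        [3,5] S   >
          [3,4] "read" : S/(NP\S)
          [4,5] "today" : NP\S
      [5,6] "sent" : ((S/N)\S)\NP
  [6,8] N   >
    [6,7] "which" : N/S
    [7,8] "saw" : S

[0,1] S  lex  "some"
[1,2] PP  lex  "map"
[2,3] (NP/S)\PP  lex  "heard"
[1,3] NP/S  <  k=2
[3,4] S/(NP\S)  lex  "read"
[4,5] NP\S  lex  "today"
[3,5] S  >  k=4
[1,5] NP  >  k=3
[5,6] ((S/N)\S)\NP  lex  "sent"
[1,6] (S/N)\S  <  k=5
[0,6] S/N  <  k=1
[6,7] N/S  lex  "which"
[7,8] S  lex  "saw"
[6,8] N  >  k=7
[0,8] S  >  k=6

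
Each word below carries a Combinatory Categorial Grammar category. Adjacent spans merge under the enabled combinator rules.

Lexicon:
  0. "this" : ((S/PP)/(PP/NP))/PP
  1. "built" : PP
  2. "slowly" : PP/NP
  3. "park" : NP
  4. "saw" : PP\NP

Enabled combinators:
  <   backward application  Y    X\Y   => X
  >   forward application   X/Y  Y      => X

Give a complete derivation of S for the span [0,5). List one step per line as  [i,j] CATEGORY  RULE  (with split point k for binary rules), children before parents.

[0,5] S   >
  [0,3] S/PP   >
    [0,2] (S/PP)/(PP/NP)   >
      [0,1] "this" : ((S/PP)/(PP/NP))/PP
      [1,2] "built" : PP
    [2,3] "slowly" : PP/NP
  [3,5] PP   <
    [3,4] "park" : NP
    [4,5] "saw" : PP\NP

[0,1] ((S/PP)/(PP/NP))/PP  lex  "this"
[1,2] PP  lex  "built"
[0,2] (S/PP)/(PP/NP)  >  k=1
[2,3] PP/NP  lex  "slowly"
[0,3] S/PP  >  k=2
[3,4] NP  lex  "park"
[4,5] PP\NP  lex  "saw"
[3,5] PP  <  k=4
[0,5] S  >  k=3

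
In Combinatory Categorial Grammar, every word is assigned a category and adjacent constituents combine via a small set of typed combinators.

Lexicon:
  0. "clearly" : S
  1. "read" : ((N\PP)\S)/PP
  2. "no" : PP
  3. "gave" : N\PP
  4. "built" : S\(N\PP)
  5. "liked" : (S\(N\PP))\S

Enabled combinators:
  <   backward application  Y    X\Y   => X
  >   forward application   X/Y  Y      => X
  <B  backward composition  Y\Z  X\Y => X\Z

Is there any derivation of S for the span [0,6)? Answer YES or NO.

YES

[0,6] S   <
  [0,3] N\PP   <
    [0,1] "clearly" : S
    [1,3] (N\PP)\S   >
      [1,2] "read" : ((N\PP)\S)/PP
      [2,3] "no" : PP
  [3,6] S\(N\PP)   <
    [3,5] S   <
      [3,4] "gave" : N\PP
      [4,5] "built" : S\(N\PP)
    [5,6] "liked" : (S\(N\PP))\S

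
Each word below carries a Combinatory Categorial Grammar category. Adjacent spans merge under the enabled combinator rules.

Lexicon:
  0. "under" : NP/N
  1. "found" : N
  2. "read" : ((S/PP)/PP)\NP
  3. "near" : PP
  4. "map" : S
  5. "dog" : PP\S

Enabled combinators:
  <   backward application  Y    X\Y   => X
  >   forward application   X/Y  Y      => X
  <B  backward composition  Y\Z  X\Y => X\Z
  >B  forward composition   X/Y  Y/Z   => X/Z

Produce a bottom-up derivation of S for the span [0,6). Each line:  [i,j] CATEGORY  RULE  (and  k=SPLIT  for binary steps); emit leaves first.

[0,6] S   >
  [0,4] S/PP   >
    [0,3] (S/PP)/PP   <
      [0,2] NP   >
        [0,1] "under" : NP/N
        [1,2] "found" : N
      [2,3] "read" : ((S/PP)/PP)\NP
    [3,4] "near" : PP
  [4,6] PP   <
    [4,5] "map" : S
    [5,6] "dog" : PP\S

[0,1] NP/N  lex  "under"
[1,2] N  lex  "found"
[0,2] NP  >  k=1
[2,3] ((S/PP)/PP)\NP  lex  "read"
[0,3] (S/PP)/PP  <  k=2
[3,4] PP  lex  "near"
[0,4] S/PP  >  k=3
[4,5] S  lex  "map"
[5,6] PP\S  lex  "dog"
[4,6] PP  <  k=5
[0,6] S  >  k=4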